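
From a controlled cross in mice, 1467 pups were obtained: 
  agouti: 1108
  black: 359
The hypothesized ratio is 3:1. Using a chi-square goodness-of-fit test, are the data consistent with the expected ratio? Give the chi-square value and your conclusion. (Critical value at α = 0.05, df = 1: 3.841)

0.218; consistent

Expected counts for N = 1467 under a 3:1 ratio (total parts = 4):
  agouti: 1467 × 3/4 = 1100.25
  black: 1467 × 1/4 = 366.75
χ² = Σ (O − E)² / E
  agouti: (1108 − 1100.25)² / 1100.25 = 0.0546
  black: (359 − 366.75)² / 366.75 = 0.1638
χ² = 0.0546 + 0.1638 = 0.2184 ≈ 0.218
Degrees of freedom = 2 − 1 = 1; critical value at α = 0.05 is 3.841.
Since 0.218 < 3.841, we fail to reject the null hypothesis — the data are consistent with the 3:1 ratio.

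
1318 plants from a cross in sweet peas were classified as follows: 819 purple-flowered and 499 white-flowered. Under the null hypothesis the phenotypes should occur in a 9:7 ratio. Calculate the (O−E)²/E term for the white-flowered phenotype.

10.450

Expected counts for N = 1318 under a 9:7 ratio (total parts = 16):
  purple-flowered: 1318 × 9/16 = 741.375
  white-flowered: 1318 × 7/16 = 576.625
Contribution of white-flowered: (499 − 576.625)² / 576.625 = 10.4498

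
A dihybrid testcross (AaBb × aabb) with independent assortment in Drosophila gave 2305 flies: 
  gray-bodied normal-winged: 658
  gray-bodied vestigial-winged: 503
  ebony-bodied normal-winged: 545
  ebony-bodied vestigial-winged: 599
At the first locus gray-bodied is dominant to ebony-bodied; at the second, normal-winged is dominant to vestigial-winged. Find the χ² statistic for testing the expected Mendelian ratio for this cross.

23.502

A dihybrid testcross with independent assortment gives a 1:1:1:1 ratio.
Expected counts for N = 2305 under a 1:1:1:1 ratio (total parts = 4):
  gray-bodied normal-winged: 2305 × 1/4 = 576.25
  gray-bodied vestigial-winged: 2305 × 1/4 = 576.25
  ebony-bodied normal-winged: 2305 × 1/4 = 576.25
  ebony-bodied vestigial-winged: 2305 × 1/4 = 576.25
χ² = Σ (O − E)² / E
  gray-bodied normal-winged: (658 − 576.25)² / 576.25 = 11.5975
  gray-bodied vestigial-winged: (503 − 576.25)² / 576.25 = 9.3112
  ebony-bodied normal-winged: (545 − 576.25)² / 576.25 = 1.6947
  ebony-bodied vestigial-winged: (599 − 576.25)² / 576.25 = 0.8982
χ² = 11.5975 + 9.3112 + 1.6947 + 0.8982 = 23.5016 ≈ 23.502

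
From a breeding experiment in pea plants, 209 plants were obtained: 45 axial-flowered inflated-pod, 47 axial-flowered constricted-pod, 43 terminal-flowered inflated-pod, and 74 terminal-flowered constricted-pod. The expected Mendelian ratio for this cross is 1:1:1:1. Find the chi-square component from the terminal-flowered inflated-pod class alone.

1.638

The 1:1:1:1 ratio has 4 parts, so with N = 209 the expected counts are:
  axial-flowered inflated-pod: 209 × 1/4 = 52.25
  axial-flowered constricted-pod: 209 × 1/4 = 52.25
  terminal-flowered inflated-pod: 209 × 1/4 = 52.25
  terminal-flowered constricted-pod: 209 × 1/4 = 52.25
Contribution of terminal-flowered inflated-pod: (43 − 52.25)² / 52.25 = 1.6376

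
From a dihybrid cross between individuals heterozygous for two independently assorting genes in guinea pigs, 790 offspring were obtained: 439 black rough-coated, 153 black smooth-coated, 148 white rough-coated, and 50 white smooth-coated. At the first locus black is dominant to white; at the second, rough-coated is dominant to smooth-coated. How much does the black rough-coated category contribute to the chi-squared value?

0.065

A dihybrid F₂ with independent assortment and complete dominance at both loci gives a 9:3:3:1 phenotypic ratio.
The 9:3:3:1 ratio has 16 parts, so with N = 790 the expected counts are:
  black rough-coated: 790 × 9/16 = 444.375
  black smooth-coated: 790 × 3/16 = 148.125
  white rough-coated: 790 × 3/16 = 148.125
  white smooth-coated: 790 × 1/16 = 49.375
Contribution of black rough-coated: (439 − 444.375)² / 444.375 = 0.0650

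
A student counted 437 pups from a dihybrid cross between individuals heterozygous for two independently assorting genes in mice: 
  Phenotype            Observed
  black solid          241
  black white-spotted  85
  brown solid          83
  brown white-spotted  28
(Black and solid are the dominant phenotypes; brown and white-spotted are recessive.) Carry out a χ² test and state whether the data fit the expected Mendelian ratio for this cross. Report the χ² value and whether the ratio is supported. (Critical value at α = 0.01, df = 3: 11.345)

A dihybrid F₂ with independent assortment and complete dominance at both loci gives a 9:3:3:1 phenotypic ratio.
Expected counts for N = 437 under a 9:3:3:1 ratio (total parts = 16):
  black solid: 437 × 9/16 = 245.8125
  black white-spotted: 437 × 3/16 = 81.9375
  brown solid: 437 × 3/16 = 81.9375
  brown white-spotted: 437 × 1/16 = 27.3125
χ² = Σ (O − E)² / E
  black solid: (241 − 245.8125)² / 245.8125 = 0.0942
  black white-spotted: (85 − 81.9375)² / 81.9375 = 0.1145
  brown solid: (83 − 81.9375)² / 81.9375 = 0.0138
  brown white-spotted: (28 − 27.3125)² / 27.3125 = 0.0173
χ² = 0.0942 + 0.1145 + 0.0138 + 0.0173 = 0.2398 ≈ 0.240
Degrees of freedom = 4 − 1 = 3; critical value at α = 0.01 is 11.345.
Since 0.240 < 11.345, we fail to reject the null hypothesis — the data are consistent with the 9:3:3:1 ratio.

0.240; consistent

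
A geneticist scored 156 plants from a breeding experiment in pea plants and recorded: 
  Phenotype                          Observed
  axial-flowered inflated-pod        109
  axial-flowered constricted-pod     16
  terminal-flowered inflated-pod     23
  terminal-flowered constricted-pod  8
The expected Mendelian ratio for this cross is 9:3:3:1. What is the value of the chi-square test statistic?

Expected counts for N = 156 under a 9:3:3:1 ratio (total parts = 16):
  axial-flowered inflated-pod: 156 × 9/16 = 87.75
  axial-flowered constricted-pod: 156 × 3/16 = 29.25
  terminal-flowered inflated-pod: 156 × 3/16 = 29.25
  terminal-flowered constricted-pod: 156 × 1/16 = 9.75
χ² = Σ (O − E)² / E
  axial-flowered inflated-pod: (109 − 87.75)² / 87.75 = 5.1460
  axial-flowered constricted-pod: (16 − 29.25)² / 29.25 = 6.0021
  terminal-flowered inflated-pod: (23 − 29.25)² / 29.25 = 1.3355
  terminal-flowered constricted-pod: (8 − 9.75)² / 9.75 = 0.3141
χ² = 5.1460 + 6.0021 + 1.3355 + 0.3141 = 12.7977 ≈ 12.798

12.798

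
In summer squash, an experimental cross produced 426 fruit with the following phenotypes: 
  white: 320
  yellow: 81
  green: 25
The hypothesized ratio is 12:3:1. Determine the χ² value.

0.116

Total ratio parts = 16. Expected numbers out of 426:
  white: 426 × 12/16 = 319.5
  yellow: 426 × 3/16 = 79.875
  green: 426 × 1/16 = 26.625
χ² = Σ (O − E)² / E
  white: (320 − 319.5)² / 319.5 = 0.0008
  yellow: (81 − 79.875)² / 79.875 = 0.0158
  green: (25 − 26.625)² / 26.625 = 0.0992
χ² = 0.0008 + 0.0158 + 0.0992 = 0.1158 ≈ 0.116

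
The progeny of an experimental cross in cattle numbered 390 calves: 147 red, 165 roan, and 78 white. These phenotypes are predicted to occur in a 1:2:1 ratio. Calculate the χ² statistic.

The 1:2:1 ratio has 4 parts, so with N = 390 the expected counts are:
  red: 390 × 1/4 = 97.5
  roan: 390 × 2/4 = 195
  white: 390 × 1/4 = 97.5
χ² = Σ (O − E)² / E
  red: (147 − 97.5)² / 97.5 = 25.1308
  roan: (165 − 195)² / 195 = 4.6154
  white: (78 − 97.5)² / 97.5 = 3.9000
χ² = 25.1308 + 4.6154 + 3.9000 = 33.6462 ≈ 33.646

33.646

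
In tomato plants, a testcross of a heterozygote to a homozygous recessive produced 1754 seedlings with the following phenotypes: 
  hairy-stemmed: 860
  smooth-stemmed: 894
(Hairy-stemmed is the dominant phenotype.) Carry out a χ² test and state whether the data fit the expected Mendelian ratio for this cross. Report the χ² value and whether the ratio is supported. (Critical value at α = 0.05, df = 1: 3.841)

0.659; consistent

A testcross of a heterozygote (Aa × aa) gives a 1:1 phenotypic ratio.
Under the 1:1 hypothesis (Σ ratio = 2, N = 1754):
  hairy-stemmed: 1754 × 1/2 = 877
  smooth-stemmed: 1754 × 1/2 = 877
χ² = Σ (O − E)² / E
  hairy-stemmed: (860 − 877)² / 877 = 0.3295
  smooth-stemmed: (894 − 877)² / 877 = 0.3295
χ² = 0.3295 + 0.3295 = 0.659
Degrees of freedom = 2 − 1 = 1; critical value at α = 0.05 is 3.841.
Since 0.659 < 3.841, we fail to reject the null hypothesis — the data are consistent with the 1:1 ratio.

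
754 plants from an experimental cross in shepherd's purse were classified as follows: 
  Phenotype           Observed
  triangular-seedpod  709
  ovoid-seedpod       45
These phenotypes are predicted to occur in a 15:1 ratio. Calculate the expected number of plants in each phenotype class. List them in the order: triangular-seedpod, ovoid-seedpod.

706.875, 47.125

Expected counts for N = 754 under a 15:1 ratio (total parts = 16):
  triangular-seedpod: 754 × 15/16 = 706.875
  ovoid-seedpod: 754 × 1/16 = 47.125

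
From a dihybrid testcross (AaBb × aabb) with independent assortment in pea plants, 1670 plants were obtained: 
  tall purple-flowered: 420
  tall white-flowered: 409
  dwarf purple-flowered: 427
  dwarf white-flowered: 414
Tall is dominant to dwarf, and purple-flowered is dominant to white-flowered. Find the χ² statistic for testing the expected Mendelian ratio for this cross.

A dihybrid testcross with independent assortment gives a 1:1:1:1 ratio.
Total ratio parts = 4. Expected numbers out of 1670:
  tall purple-flowered: 1670 × 1/4 = 417.5
  tall white-flowered: 1670 × 1/4 = 417.5
  dwarf purple-flowered: 1670 × 1/4 = 417.5
  dwarf white-flowered: 1670 × 1/4 = 417.5
χ² = Σ (O − E)² / E
  tall purple-flowered: (420 − 417.5)² / 417.5 = 0.0150
  tall white-flowered: (409 − 417.5)² / 417.5 = 0.1731
  dwarf purple-flowered: (427 − 417.5)² / 417.5 = 0.2162
  dwarf white-flowered: (414 − 417.5)² / 417.5 = 0.0293
χ² = 0.0150 + 0.1731 + 0.2162 + 0.0293 = 0.4336 ≈ 0.434

0.434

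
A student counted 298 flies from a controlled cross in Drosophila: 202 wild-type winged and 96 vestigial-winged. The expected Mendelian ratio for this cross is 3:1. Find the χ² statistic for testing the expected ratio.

8.273

Under the 3:1 hypothesis (Σ ratio = 4, N = 298):
  wild-type winged: 298 × 3/4 = 223.5
  vestigial-winged: 298 × 1/4 = 74.5
χ² = Σ (O − E)² / E
  wild-type winged: (202 − 223.5)² / 223.5 = 2.0682
  vestigial-winged: (96 − 74.5)² / 74.5 = 6.2047
χ² = 2.0682 + 6.2047 = 8.2729 ≈ 8.273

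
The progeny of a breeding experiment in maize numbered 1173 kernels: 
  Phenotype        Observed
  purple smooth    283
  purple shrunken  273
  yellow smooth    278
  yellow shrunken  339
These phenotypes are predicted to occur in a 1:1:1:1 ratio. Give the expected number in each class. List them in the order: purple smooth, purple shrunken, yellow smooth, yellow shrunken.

The 1:1:1:1 ratio has 4 parts, so with N = 1173 the expected counts are:
  purple smooth: 1173 × 1/4 = 293.25
  purple shrunken: 1173 × 1/4 = 293.25
  yellow smooth: 1173 × 1/4 = 293.25
  yellow shrunken: 1173 × 1/4 = 293.25

293.25, 293.25, 293.25, 293.25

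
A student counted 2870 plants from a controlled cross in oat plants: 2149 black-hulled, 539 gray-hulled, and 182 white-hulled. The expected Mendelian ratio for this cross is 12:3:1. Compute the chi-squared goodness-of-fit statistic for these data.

Total ratio parts = 16. Expected numbers out of 2870:
  black-hulled: 2870 × 12/16 = 2152.5
  gray-hulled: 2870 × 3/16 = 538.125
  white-hulled: 2870 × 1/16 = 179.375
χ² = Σ (O − E)² / E
  black-hulled: (2149 − 2152.5)² / 2152.5 = 0.0057
  gray-hulled: (539 − 538.125)² / 538.125 = 0.0014
  white-hulled: (182 − 179.375)² / 179.375 = 0.0384
χ² = 0.0057 + 0.0014 + 0.0384 = 0.0455 ≈ 0.046

0.046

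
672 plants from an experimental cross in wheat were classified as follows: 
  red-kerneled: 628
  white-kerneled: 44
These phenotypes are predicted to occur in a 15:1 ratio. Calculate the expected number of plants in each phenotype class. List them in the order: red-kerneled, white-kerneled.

The 15:1 ratio has 16 parts, so with N = 672 the expected counts are:
  red-kerneled: 672 × 15/16 = 630
  white-kerneled: 672 × 1/16 = 42

630, 42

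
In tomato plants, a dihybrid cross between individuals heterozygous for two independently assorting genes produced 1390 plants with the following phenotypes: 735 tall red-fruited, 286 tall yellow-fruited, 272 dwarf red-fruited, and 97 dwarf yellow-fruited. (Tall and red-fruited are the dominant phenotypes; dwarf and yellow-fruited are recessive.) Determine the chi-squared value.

6.957

A dihybrid F₂ with independent assortment and complete dominance at both loci gives a 9:3:3:1 phenotypic ratio.
Total ratio parts = 16. Expected numbers out of 1390:
  tall red-fruited: 1390 × 9/16 = 781.875
  tall yellow-fruited: 1390 × 3/16 = 260.625
  dwarf red-fruited: 1390 × 3/16 = 260.625
  dwarf yellow-fruited: 1390 × 1/16 = 86.875
χ² = Σ (O − E)² / E
  tall red-fruited: (735 − 781.875)² / 781.875 = 2.8103
  tall yellow-fruited: (286 − 260.625)² / 260.625 = 2.4706
  dwarf red-fruited: (272 − 260.625)² / 260.625 = 0.4965
  dwarf yellow-fruited: (97 − 86.875)² / 86.875 = 1.1800
χ² = 2.8103 + 2.4706 + 0.4965 + 1.1800 = 6.9574 ≈ 6.957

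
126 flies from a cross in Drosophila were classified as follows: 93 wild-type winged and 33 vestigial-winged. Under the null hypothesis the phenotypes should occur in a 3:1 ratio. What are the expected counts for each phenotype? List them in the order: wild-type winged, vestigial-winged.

Expected counts for N = 126 under a 3:1 ratio (total parts = 4):
  wild-type winged: 126 × 3/4 = 94.5
  vestigial-winged: 126 × 1/4 = 31.5

94.5, 31.5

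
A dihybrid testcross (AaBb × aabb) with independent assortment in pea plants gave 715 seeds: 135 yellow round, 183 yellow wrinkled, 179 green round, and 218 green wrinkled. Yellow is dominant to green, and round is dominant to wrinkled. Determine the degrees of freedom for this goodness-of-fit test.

3

A dihybrid testcross with independent assortment gives a 1:1:1:1 ratio.
A goodness-of-fit test with 4 phenotype classes has df = 4 − 1 = 3.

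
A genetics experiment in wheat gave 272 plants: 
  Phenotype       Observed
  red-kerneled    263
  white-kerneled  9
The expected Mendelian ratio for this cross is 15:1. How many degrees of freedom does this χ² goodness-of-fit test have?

1

A goodness-of-fit test with 2 phenotype classes has df = 2 − 1 = 1.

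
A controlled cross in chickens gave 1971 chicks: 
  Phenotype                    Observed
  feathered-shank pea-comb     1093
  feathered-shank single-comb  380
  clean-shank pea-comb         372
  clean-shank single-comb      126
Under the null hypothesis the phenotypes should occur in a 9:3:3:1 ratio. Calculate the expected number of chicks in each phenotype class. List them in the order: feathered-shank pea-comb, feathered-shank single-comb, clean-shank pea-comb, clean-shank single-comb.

1108.6875, 369.5625, 369.5625, 123.1875

Total ratio parts = 16. Expected numbers out of 1971:
  feathered-shank pea-comb: 1971 × 9/16 = 1108.6875
  feathered-shank single-comb: 1971 × 3/16 = 369.5625
  clean-shank pea-comb: 1971 × 3/16 = 369.5625
  clean-shank single-comb: 1971 × 1/16 = 123.1875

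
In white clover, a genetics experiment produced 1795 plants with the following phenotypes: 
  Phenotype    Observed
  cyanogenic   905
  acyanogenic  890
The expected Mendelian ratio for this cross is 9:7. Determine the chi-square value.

24.810

The 9:7 ratio has 16 parts, so with N = 1795 the expected counts are:
  cyanogenic: 1795 × 9/16 = 1009.6875
  acyanogenic: 1795 × 7/16 = 785.3125
χ² = Σ (O − E)² / E
  cyanogenic: (905 − 1009.6875)² / 1009.6875 = 10.8543
  acyanogenic: (890 − 785.3125)² / 785.3125 = 13.9556
χ² = 10.8543 + 13.9556 = 24.8099 ≈ 24.810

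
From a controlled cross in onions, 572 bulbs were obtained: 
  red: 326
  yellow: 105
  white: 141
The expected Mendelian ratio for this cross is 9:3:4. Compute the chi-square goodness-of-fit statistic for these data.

The 9:3:4 ratio has 16 parts, so with N = 572 the expected counts are:
  red: 572 × 9/16 = 321.75
  yellow: 572 × 3/16 = 107.25
  white: 572 × 4/16 = 143
χ² = Σ (O − E)² / E
  red: (326 − 321.75)² / 321.75 = 0.0561
  yellow: (105 − 107.25)² / 107.25 = 0.0472
  white: (141 − 143)² / 143 = 0.0280
χ² = 0.0561 + 0.0472 + 0.0280 = 0.1313 ≈ 0.131

0.131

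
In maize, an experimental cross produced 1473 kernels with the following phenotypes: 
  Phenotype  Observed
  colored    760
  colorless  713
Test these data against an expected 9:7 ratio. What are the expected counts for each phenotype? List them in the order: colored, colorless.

828.5625, 644.4375

Total ratio parts = 16. Expected numbers out of 1473:
  colored: 1473 × 9/16 = 828.5625
  colorless: 1473 × 7/16 = 644.4375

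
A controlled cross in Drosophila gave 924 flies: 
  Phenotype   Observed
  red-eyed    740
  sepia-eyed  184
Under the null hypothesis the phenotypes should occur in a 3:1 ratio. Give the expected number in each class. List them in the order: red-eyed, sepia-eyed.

Under the 3:1 hypothesis (Σ ratio = 4, N = 924):
  red-eyed: 924 × 3/4 = 693
  sepia-eyed: 924 × 1/4 = 231

693, 231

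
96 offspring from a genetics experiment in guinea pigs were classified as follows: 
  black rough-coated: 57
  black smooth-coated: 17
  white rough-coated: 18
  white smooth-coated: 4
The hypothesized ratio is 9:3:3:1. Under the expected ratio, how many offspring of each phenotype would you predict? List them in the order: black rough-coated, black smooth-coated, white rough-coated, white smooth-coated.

The 9:3:3:1 ratio has 16 parts, so with N = 96 the expected counts are:
  black rough-coated: 96 × 9/16 = 54
  black smooth-coated: 96 × 3/16 = 18
  white rough-coated: 96 × 3/16 = 18
  white smooth-coated: 96 × 1/16 = 6

54, 18, 18, 6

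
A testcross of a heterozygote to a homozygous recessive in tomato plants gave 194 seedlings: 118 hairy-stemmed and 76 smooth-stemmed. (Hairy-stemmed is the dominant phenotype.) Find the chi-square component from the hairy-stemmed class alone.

A testcross of a heterozygote (Aa × aa) gives a 1:1 phenotypic ratio.
Expected counts for N = 194 under a 1:1 ratio (total parts = 2):
  hairy-stemmed: 194 × 1/2 = 97
  smooth-stemmed: 194 × 1/2 = 97
Contribution of hairy-stemmed: (118 − 97)² / 97 = 4.5464

4.546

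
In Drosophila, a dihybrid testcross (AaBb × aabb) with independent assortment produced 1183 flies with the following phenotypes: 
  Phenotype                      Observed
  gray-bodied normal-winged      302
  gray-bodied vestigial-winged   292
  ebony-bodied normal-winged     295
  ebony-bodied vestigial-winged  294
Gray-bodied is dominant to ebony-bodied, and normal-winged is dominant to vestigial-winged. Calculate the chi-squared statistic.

0.192

A dihybrid testcross with independent assortment gives a 1:1:1:1 ratio.
Total ratio parts = 4. Expected numbers out of 1183:
  gray-bodied normal-winged: 1183 × 1/4 = 295.75
  gray-bodied vestigial-winged: 1183 × 1/4 = 295.75
  ebony-bodied normal-winged: 1183 × 1/4 = 295.75
  ebony-bodied vestigial-winged: 1183 × 1/4 = 295.75
χ² = Σ (O − E)² / E
  gray-bodied normal-winged: (302 − 295.75)² / 295.75 = 0.1321
  gray-bodied vestigial-winged: (292 − 295.75)² / 295.75 = 0.0475
  ebony-bodied normal-winged: (295 − 295.75)² / 295.75 = 0.0019
  ebony-bodied vestigial-winged: (294 − 295.75)² / 295.75 = 0.0104
χ² = 0.1321 + 0.0475 + 0.0019 + 0.0104 = 0.1919 ≈ 0.192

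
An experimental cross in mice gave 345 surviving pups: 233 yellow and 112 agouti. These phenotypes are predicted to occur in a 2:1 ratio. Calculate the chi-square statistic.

0.117

The 2:1 ratio has 3 parts, so with N = 345 the expected counts are:
  yellow: 345 × 2/3 = 230
  agouti: 345 × 1/3 = 115
χ² = Σ (O − E)² / E
  yellow: (233 − 230)² / 230 = 0.0391
  agouti: (112 − 115)² / 115 = 0.0783
χ² = 0.0391 + 0.0783 = 0.1174 ≈ 0.117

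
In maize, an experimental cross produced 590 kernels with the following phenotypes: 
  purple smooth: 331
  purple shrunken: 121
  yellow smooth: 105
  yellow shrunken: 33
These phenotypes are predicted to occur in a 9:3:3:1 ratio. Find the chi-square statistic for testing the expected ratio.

The 9:3:3:1 ratio has 16 parts, so with N = 590 the expected counts are:
  purple smooth: 590 × 9/16 = 331.875
  purple shrunken: 590 × 3/16 = 110.625
  yellow smooth: 590 × 3/16 = 110.625
  yellow shrunken: 590 × 1/16 = 36.875
χ² = Σ (O − E)² / E
  purple smooth: (331 − 331.875)² / 331.875 = 0.0023
  purple shrunken: (121 − 110.625)² / 110.625 = 0.9730
  yellow smooth: (105 − 110.625)² / 110.625 = 0.2860
  yellow shrunken: (33 − 36.875)² / 36.875 = 0.4072
χ² = 0.0023 + 0.9730 + 0.2860 + 0.4072 = 1.6685 ≈ 1.669

1.669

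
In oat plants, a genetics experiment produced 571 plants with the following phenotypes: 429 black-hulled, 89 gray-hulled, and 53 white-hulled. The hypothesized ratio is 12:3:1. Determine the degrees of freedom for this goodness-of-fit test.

2

A goodness-of-fit test with 3 phenotype classes has df = 3 − 1 = 2.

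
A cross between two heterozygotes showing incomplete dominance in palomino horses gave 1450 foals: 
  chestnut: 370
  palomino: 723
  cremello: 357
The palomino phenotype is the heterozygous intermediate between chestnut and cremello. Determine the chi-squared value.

With incomplete dominance, a heterozygote × heterozygote cross gives a 1:2:1 phenotypic ratio.
Under the 1:2:1 hypothesis (Σ ratio = 4, N = 1450):
  chestnut: 1450 × 1/4 = 362.5
  palomino: 1450 × 2/4 = 725
  cremello: 1450 × 1/4 = 362.5
χ² = Σ (O − E)² / E
  chestnut: (370 − 362.5)² / 362.5 = 0.1552
  palomino: (723 − 725)² / 725 = 0.0055
  cremello: (357 − 362.5)² / 362.5 = 0.0834
χ² = 0.1552 + 0.0055 + 0.0834 = 0.2441 ≈ 0.244

0.244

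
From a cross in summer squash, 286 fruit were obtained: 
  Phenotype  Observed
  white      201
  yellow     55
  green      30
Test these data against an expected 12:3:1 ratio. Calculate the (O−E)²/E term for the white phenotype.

Under the 12:3:1 hypothesis (Σ ratio = 16, N = 286):
  white: 286 × 12/16 = 214.5
  yellow: 286 × 3/16 = 53.625
  green: 286 × 1/16 = 17.875
Contribution of white: (201 − 214.5)² / 214.5 = 0.8497

0.850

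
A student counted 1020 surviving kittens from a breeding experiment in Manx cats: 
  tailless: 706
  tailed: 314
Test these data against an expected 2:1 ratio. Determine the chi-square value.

2.982

Total ratio parts = 3. Expected numbers out of 1020:
  tailless: 1020 × 2/3 = 680
  tailed: 1020 × 1/3 = 340
χ² = Σ (O − E)² / E
  tailless: (706 − 680)² / 680 = 0.9941
  tailed: (314 − 340)² / 340 = 1.9882
χ² = 0.9941 + 1.9882 = 2.9823 ≈ 2.982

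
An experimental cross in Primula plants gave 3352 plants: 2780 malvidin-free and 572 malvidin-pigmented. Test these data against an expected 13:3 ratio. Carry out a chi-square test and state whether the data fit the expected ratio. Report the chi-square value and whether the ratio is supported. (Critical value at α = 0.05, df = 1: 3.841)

6.251; not consistent

The 13:3 ratio has 16 parts, so with N = 3352 the expected counts are:
  malvidin-free: 3352 × 13/16 = 2723.5
  malvidin-pigmented: 3352 × 3/16 = 628.5
χ² = Σ (O − E)² / E
  malvidin-free: (2780 − 2723.5)² / 2723.5 = 1.1721
  malvidin-pigmented: (572 − 628.5)² / 628.5 = 5.0792
χ² = 1.1721 + 5.0792 = 6.2513 ≈ 6.251
Degrees of freedom = 2 − 1 = 1; critical value at α = 0.05 is 3.841.
Since 6.251 > 3.841, we reject the null hypothesis — the data do not fit the 13:3 ratio.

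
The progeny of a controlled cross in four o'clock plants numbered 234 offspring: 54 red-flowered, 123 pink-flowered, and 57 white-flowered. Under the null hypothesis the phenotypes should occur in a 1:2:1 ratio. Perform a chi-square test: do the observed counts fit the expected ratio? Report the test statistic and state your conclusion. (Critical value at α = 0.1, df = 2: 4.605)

Total ratio parts = 4. Expected numbers out of 234:
  red-flowered: 234 × 1/4 = 58.5
  pink-flowered: 234 × 2/4 = 117
  white-flowered: 234 × 1/4 = 58.5
χ² = Σ (O − E)² / E
  red-flowered: (54 − 58.5)² / 58.5 = 0.3462
  pink-flowered: (123 − 117)² / 117 = 0.3077
  white-flowered: (57 − 58.5)² / 58.5 = 0.0385
χ² = 0.3462 + 0.3077 + 0.0385 = 0.6924 ≈ 0.692
Degrees of freedom = 3 − 1 = 2; critical value at α = 0.1 is 4.605.
Since 0.692 < 4.605, we fail to reject the null hypothesis — the data are consistent with the 1:2:1 ratio.

0.692; consistent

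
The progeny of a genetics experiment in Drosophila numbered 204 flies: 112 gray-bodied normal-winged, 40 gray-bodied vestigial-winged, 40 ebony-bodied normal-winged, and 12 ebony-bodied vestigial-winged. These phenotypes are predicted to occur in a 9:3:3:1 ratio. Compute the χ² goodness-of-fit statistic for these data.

Under the 9:3:3:1 hypothesis (Σ ratio = 16, N = 204):
  gray-bodied normal-winged: 204 × 9/16 = 114.75
  gray-bodied vestigial-winged: 204 × 3/16 = 38.25
  ebony-bodied normal-winged: 204 × 3/16 = 38.25
  ebony-bodied vestigial-winged: 204 × 1/16 = 12.75
χ² = Σ (O − E)² / E
  gray-bodied normal-winged: (112 − 114.75)² / 114.75 = 0.0659
  gray-bodied vestigial-winged: (40 − 38.25)² / 38.25 = 0.0801
  ebony-bodied normal-winged: (40 − 38.25)² / 38.25 = 0.0801
  ebony-bodied vestigial-winged: (12 − 12.75)² / 12.75 = 0.0441
χ² = 0.0659 + 0.0801 + 0.0801 + 0.0441 = 0.2702 ≈ 0.270

0.270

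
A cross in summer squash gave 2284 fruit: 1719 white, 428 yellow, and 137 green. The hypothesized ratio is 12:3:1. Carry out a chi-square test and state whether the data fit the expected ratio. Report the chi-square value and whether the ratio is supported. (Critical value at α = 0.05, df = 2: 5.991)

0.253; consistent

Under the 12:3:1 hypothesis (Σ ratio = 16, N = 2284):
  white: 2284 × 12/16 = 1713
  yellow: 2284 × 3/16 = 428.25
  green: 2284 × 1/16 = 142.75
χ² = Σ (O − E)² / E
  white: (1719 − 1713)² / 1713 = 0.0210
  yellow: (428 − 428.25)² / 428.25 = 0.0001
  green: (137 − 142.75)² / 142.75 = 0.2316
χ² = 0.0210 + 0.0001 + 0.2316 = 0.2527 ≈ 0.253
Degrees of freedom = 3 − 1 = 2; critical value at α = 0.05 is 5.991.
Since 0.253 < 5.991, we fail to reject the null hypothesis — the data are consistent with the 12:3:1 ratio.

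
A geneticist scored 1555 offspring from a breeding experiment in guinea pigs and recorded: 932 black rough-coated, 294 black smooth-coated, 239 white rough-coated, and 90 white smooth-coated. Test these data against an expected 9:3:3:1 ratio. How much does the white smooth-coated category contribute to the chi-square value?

0.532

Expected counts for N = 1555 under a 9:3:3:1 ratio (total parts = 16):
  black rough-coated: 1555 × 9/16 = 874.6875
  black smooth-coated: 1555 × 3/16 = 291.5625
  white rough-coated: 1555 × 3/16 = 291.5625
  white smooth-coated: 1555 × 1/16 = 97.1875
Contribution of white smooth-coated: (90 − 97.1875)² / 97.1875 = 0.5316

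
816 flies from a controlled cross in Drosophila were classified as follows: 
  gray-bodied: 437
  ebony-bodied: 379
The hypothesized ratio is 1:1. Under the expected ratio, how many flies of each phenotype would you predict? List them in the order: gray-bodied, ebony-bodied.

Expected counts for N = 816 under a 1:1 ratio (total parts = 2):
  gray-bodied: 816 × 1/2 = 408
  ebony-bodied: 816 × 1/2 = 408

408, 408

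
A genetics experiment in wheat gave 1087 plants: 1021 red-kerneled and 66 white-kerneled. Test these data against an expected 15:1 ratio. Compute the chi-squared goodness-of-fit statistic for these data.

The 15:1 ratio has 16 parts, so with N = 1087 the expected counts are:
  red-kerneled: 1087 × 15/16 = 1019.0625
  white-kerneled: 1087 × 1/16 = 67.9375
χ² = Σ (O − E)² / E
  red-kerneled: (1021 − 1019.0625)² / 1019.0625 = 0.0037
  white-kerneled: (66 − 67.9375)² / 67.9375 = 0.0553
χ² = 0.0037 + 0.0553 = 0.059

0.059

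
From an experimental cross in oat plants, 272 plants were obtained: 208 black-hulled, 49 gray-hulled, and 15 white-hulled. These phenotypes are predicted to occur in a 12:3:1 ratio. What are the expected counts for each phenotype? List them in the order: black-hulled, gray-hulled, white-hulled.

The 12:3:1 ratio has 16 parts, so with N = 272 the expected counts are:
  black-hulled: 272 × 12/16 = 204
  gray-hulled: 272 × 3/16 = 51
  white-hulled: 272 × 1/16 = 17

204, 51, 17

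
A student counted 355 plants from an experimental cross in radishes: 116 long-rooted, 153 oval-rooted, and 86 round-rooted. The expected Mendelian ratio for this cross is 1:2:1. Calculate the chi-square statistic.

11.834

Under the 1:2:1 hypothesis (Σ ratio = 4, N = 355):
  long-rooted: 355 × 1/4 = 88.75
  oval-rooted: 355 × 2/4 = 177.5
  round-rooted: 355 × 1/4 = 88.75
χ² = Σ (O − E)² / E
  long-rooted: (116 − 88.75)² / 88.75 = 8.3669
  oval-rooted: (153 − 177.5)² / 177.5 = 3.3817
  round-rooted: (86 − 88.75)² / 88.75 = 0.0852
χ² = 8.3669 + 3.3817 + 0.0852 = 11.8338 ≈ 11.834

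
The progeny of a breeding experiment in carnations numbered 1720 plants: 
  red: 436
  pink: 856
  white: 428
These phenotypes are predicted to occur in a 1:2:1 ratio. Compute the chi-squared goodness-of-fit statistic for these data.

Expected counts for N = 1720 under a 1:2:1 ratio (total parts = 4):
  red: 1720 × 1/4 = 430
  pink: 1720 × 2/4 = 860
  white: 1720 × 1/4 = 430
χ² = Σ (O − E)² / E
  red: (436 − 430)² / 430 = 0.0837
  pink: (856 − 860)² / 860 = 0.0186
  white: (428 − 430)² / 430 = 0.0093
χ² = 0.0837 + 0.0186 + 0.0093 = 0.1116 ≈ 0.112

0.112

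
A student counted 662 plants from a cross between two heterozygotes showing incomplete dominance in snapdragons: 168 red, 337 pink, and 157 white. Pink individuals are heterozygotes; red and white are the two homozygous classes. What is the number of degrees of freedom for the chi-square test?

2

With incomplete dominance, a heterozygote × heterozygote cross gives a 1:2:1 phenotypic ratio.
A goodness-of-fit test with 3 phenotype classes has df = 3 − 1 = 2.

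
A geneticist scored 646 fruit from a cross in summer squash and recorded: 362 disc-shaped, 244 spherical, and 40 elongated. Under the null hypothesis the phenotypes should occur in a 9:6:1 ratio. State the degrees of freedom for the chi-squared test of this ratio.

2

A goodness-of-fit test with 3 phenotype classes has df = 3 − 1 = 2.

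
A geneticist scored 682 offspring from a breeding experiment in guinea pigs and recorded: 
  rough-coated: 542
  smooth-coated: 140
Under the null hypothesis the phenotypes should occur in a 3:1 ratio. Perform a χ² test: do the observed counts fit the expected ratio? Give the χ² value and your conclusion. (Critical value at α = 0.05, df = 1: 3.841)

Expected counts for N = 682 under a 3:1 ratio (total parts = 4):
  rough-coated: 682 × 3/4 = 511.5
  smooth-coated: 682 × 1/4 = 170.5
χ² = Σ (O − E)² / E
  rough-coated: (542 − 511.5)² / 511.5 = 1.8187
  smooth-coated: (140 − 170.5)² / 170.5 = 5.4560
χ² = 1.8187 + 5.4560 = 7.2747 ≈ 7.275
Degrees of freedom = 2 − 1 = 1; critical value at α = 0.05 is 3.841.
Since 7.275 > 3.841, we reject the null hypothesis — the data do not fit the 3:1 ratio.

7.275; not consistent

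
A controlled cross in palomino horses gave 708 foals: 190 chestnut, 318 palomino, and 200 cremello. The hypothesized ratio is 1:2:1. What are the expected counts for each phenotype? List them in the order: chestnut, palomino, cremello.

177, 354, 177

The 1:2:1 ratio has 4 parts, so with N = 708 the expected counts are:
  chestnut: 708 × 1/4 = 177
  palomino: 708 × 2/4 = 354
  cremello: 708 × 1/4 = 177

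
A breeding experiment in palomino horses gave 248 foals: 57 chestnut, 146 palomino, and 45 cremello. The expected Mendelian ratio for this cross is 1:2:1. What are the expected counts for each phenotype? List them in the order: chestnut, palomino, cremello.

62, 124, 62

Total ratio parts = 4. Expected numbers out of 248:
  chestnut: 248 × 1/4 = 62
  palomino: 248 × 2/4 = 124
  cremello: 248 × 1/4 = 62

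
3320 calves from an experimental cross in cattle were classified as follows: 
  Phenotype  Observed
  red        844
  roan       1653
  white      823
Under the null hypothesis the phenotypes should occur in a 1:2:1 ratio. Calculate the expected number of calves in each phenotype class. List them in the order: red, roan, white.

830, 1660, 830

The 1:2:1 ratio has 4 parts, so with N = 3320 the expected counts are:
  red: 3320 × 1/4 = 830
  roan: 3320 × 2/4 = 1660
  white: 3320 × 1/4 = 830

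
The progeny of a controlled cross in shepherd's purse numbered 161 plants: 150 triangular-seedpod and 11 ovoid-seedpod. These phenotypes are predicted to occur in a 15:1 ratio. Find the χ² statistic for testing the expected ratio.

Expected counts for N = 161 under a 15:1 ratio (total parts = 16):
  triangular-seedpod: 161 × 15/16 = 150.9375
  ovoid-seedpod: 161 × 1/16 = 10.0625
χ² = Σ (O − E)² / E
  triangular-seedpod: (150 − 150.9375)² / 150.9375 = 0.0058
  ovoid-seedpod: (11 − 10.0625)² / 10.0625 = 0.0873
χ² = 0.0058 + 0.0873 = 0.0931 ≈ 0.093

0.093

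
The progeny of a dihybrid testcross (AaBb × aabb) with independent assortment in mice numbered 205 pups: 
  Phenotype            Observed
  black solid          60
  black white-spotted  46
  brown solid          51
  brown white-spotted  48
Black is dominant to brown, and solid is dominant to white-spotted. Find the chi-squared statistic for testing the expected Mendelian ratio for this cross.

A dihybrid testcross with independent assortment gives a 1:1:1:1 ratio.
Total ratio parts = 4. Expected numbers out of 205:
  black solid: 205 × 1/4 = 51.25
  black white-spotted: 205 × 1/4 = 51.25
  brown solid: 205 × 1/4 = 51.25
  brown white-spotted: 205 × 1/4 = 51.25
χ² = Σ (O − E)² / E
  black solid: (60 − 51.25)² / 51.25 = 1.4939
  black white-spotted: (46 − 51.25)² / 51.25 = 0.5378
  brown solid: (51 − 51.25)² / 51.25 = 0.0012
  brown white-spotted: (48 − 51.25)² / 51.25 = 0.2061
χ² = 1.4939 + 0.5378 + 0.0012 + 0.2061 = 2.239

2.239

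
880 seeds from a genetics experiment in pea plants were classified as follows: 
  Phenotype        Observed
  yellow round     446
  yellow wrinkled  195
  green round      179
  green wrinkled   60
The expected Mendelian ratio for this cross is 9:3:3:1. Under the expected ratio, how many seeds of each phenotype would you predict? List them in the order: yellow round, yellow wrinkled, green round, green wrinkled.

495, 165, 165, 55

Under the 9:3:3:1 hypothesis (Σ ratio = 16, N = 880):
  yellow round: 880 × 9/16 = 495
  yellow wrinkled: 880 × 3/16 = 165
  green round: 880 × 3/16 = 165
  green wrinkled: 880 × 1/16 = 55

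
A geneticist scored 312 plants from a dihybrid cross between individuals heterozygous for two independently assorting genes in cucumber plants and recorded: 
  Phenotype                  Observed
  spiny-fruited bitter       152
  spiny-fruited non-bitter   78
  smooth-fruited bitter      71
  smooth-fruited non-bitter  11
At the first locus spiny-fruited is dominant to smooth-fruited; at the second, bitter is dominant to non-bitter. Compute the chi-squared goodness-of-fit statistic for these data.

A dihybrid F₂ with independent assortment and complete dominance at both loci gives a 9:3:3:1 phenotypic ratio.
The 9:3:3:1 ratio has 16 parts, so with N = 312 the expected counts are:
  spiny-fruited bitter: 312 × 9/16 = 175.5
  spiny-fruited non-bitter: 312 × 3/16 = 58.5
  smooth-fruited bitter: 312 × 3/16 = 58.5
  smooth-fruited non-bitter: 312 × 1/16 = 19.5
χ² = Σ (O − E)² / E
  spiny-fruited bitter: (152 − 175.5)² / 175.5 = 3.1467
  spiny-fruited non-bitter: (78 − 58.5)² / 58.5 = 6.5000
  smooth-fruited bitter: (71 − 58.5)² / 58.5 = 2.6709
  smooth-fruited non-bitter: (11 − 19.5)² / 19.5 = 3.7051
χ² = 3.1467 + 6.5000 + 2.6709 + 3.7051 = 16.0227 ≈ 16.023

16.023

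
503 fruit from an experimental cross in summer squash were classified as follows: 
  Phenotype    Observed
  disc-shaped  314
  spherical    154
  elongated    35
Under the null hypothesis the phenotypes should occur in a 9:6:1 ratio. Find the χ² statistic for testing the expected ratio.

10.170

Under the 9:6:1 hypothesis (Σ ratio = 16, N = 503):
  disc-shaped: 503 × 9/16 = 282.9375
  spherical: 503 × 6/16 = 188.625
  elongated: 503 × 1/16 = 31.4375
χ² = Σ (O − E)² / E
  disc-shaped: (314 − 282.9375)² / 282.9375 = 3.4102
  spherical: (154 − 188.625)² / 188.625 = 6.3559
  elongated: (35 − 31.4375)² / 31.4375 = 0.4037
χ² = 3.4102 + 6.3559 + 0.4037 = 10.1698 ≈ 10.170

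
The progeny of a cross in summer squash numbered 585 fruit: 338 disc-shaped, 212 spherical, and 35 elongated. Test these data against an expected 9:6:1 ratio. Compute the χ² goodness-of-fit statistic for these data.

0.557

Under the 9:6:1 hypothesis (Σ ratio = 16, N = 585):
  disc-shaped: 585 × 9/16 = 329.0625
  spherical: 585 × 6/16 = 219.375
  elongated: 585 × 1/16 = 36.5625
χ² = Σ (O − E)² / E
  disc-shaped: (338 − 329.0625)² / 329.0625 = 0.2427
  spherical: (212 − 219.375)² / 219.375 = 0.2479
  elongated: (35 − 36.5625)² / 36.5625 = 0.0668
χ² = 0.2427 + 0.2479 + 0.0668 = 0.5574 ≈ 0.557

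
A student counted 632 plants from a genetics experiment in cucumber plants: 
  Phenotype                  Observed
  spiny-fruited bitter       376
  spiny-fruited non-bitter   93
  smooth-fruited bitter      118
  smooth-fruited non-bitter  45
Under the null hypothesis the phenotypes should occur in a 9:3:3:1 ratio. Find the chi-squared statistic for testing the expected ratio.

7.437

Expected counts for N = 632 under a 9:3:3:1 ratio (total parts = 16):
  spiny-fruited bitter: 632 × 9/16 = 355.5
  spiny-fruited non-bitter: 632 × 3/16 = 118.5
  smooth-fruited bitter: 632 × 3/16 = 118.5
  smooth-fruited non-bitter: 632 × 1/16 = 39.5
χ² = Σ (O − E)² / E
  spiny-fruited bitter: (376 − 355.5)² / 355.5 = 1.1821
  spiny-fruited non-bitter: (93 − 118.5)² / 118.5 = 5.4873
  smooth-fruited bitter: (118 − 118.5)² / 118.5 = 0.0021
  smooth-fruited non-bitter: (45 − 39.5)² / 39.5 = 0.7658
χ² = 1.1821 + 5.4873 + 0.0021 + 0.7658 = 7.4373 ≈ 7.437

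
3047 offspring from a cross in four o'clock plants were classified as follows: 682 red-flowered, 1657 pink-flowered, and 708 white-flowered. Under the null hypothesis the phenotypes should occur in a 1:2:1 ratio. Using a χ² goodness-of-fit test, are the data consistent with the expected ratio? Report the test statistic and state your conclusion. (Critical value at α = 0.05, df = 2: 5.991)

The 1:2:1 ratio has 4 parts, so with N = 3047 the expected counts are:
  red-flowered: 3047 × 1/4 = 761.75
  pink-flowered: 3047 × 2/4 = 1523.5
  white-flowered: 3047 × 1/4 = 761.75
χ² = Σ (O − E)² / E
  red-flowered: (682 − 761.75)² / 761.75 = 8.3493
  pink-flowered: (1657 − 1523.5)² / 1523.5 = 11.6982
  white-flowered: (708 − 761.75)² / 761.75 = 3.7927
χ² = 8.3493 + 11.6982 + 3.7927 = 23.8402 ≈ 23.840
Degrees of freedom = 3 − 1 = 2; critical value at α = 0.05 is 5.991.
Since 23.840 > 5.991, we reject the null hypothesis — the data do not fit the 1:2:1 ratio.

23.840; not consistent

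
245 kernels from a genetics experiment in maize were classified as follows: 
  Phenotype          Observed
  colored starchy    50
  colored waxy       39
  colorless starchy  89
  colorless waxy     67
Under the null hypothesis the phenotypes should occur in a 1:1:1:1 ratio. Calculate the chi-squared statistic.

Under the 1:1:1:1 hypothesis (Σ ratio = 4, N = 245):
  colored starchy: 245 × 1/4 = 61.25
  colored waxy: 245 × 1/4 = 61.25
  colorless starchy: 245 × 1/4 = 61.25
  colorless waxy: 245 × 1/4 = 61.25
χ² = Σ (O − E)² / E
  colored starchy: (50 − 61.25)² / 61.25 = 2.0663
  colored waxy: (39 − 61.25)² / 61.25 = 8.0827
  colorless starchy: (89 − 61.25)² / 61.25 = 12.5724
  colorless waxy: (67 − 61.25)² / 61.25 = 0.5398
χ² = 2.0663 + 8.0827 + 12.5724 + 0.5398 = 23.2612 ≈ 23.261

23.261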